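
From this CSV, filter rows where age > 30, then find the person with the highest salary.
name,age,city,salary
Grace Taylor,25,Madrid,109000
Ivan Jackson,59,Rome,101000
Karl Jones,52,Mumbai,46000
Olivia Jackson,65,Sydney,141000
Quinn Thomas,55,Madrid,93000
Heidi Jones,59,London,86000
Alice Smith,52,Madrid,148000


Filter: age > 30
Sort by: salary (descending)

Filtered records (6):
  Alice Smith, age 52, salary $148000
  Olivia Jackson, age 65, salary $141000
  Ivan Jackson, age 59, salary $101000
  Quinn Thomas, age 55, salary $93000
  Heidi Jones, age 59, salary $86000
  Karl Jones, age 52, salary $46000

Highest salary: Alice Smith ($148000)

Alice Smith


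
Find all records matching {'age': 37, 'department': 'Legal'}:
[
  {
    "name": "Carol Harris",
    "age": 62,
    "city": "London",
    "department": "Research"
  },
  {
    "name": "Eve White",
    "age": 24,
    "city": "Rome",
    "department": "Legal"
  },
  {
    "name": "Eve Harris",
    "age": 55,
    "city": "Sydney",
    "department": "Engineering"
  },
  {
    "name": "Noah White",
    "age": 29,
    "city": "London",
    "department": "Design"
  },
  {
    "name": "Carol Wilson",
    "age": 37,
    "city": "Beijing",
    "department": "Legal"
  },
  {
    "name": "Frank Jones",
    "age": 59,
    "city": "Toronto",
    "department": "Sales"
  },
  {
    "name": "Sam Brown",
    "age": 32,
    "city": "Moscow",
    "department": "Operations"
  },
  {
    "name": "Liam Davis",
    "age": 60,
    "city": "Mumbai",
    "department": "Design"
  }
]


Search criteria: {'age': 37, 'department': 'Legal'}

Checking 8 records:
  Carol Harris: {age: 62, department: Research}
  Eve White: {age: 24, department: Legal}
  Eve Harris: {age: 55, department: Engineering}
  Noah White: {age: 29, department: Design}
  Carol Wilson: {age: 37, department: Legal} <-- MATCH
  Frank Jones: {age: 59, department: Sales}
  Sam Brown: {age: 32, department: Operations}
  Liam Davis: {age: 60, department: Design}

Matches: ["Carol Wilson"]

["Carol Wilson"]


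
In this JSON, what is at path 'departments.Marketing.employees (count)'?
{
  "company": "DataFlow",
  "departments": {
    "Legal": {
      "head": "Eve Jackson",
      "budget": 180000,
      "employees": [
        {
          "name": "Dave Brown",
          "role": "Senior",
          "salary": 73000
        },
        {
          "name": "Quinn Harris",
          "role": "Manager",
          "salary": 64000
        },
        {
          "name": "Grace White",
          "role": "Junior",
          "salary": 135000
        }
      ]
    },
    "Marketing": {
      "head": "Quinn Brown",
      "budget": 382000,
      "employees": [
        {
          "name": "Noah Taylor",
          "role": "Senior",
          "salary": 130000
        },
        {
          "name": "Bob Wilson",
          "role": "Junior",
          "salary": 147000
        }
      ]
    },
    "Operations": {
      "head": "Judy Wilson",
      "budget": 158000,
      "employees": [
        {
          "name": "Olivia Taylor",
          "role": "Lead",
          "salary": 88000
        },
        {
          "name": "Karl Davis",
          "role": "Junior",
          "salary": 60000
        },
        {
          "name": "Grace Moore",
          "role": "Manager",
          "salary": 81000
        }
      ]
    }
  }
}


Path: departments.Marketing.employees (count)

Navigate:
  -> departments
  -> Marketing
  -> employees (array, length 2)

2


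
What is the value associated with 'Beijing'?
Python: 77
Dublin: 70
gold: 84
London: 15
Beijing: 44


Looking up key 'Beijing'
Value: 44

44


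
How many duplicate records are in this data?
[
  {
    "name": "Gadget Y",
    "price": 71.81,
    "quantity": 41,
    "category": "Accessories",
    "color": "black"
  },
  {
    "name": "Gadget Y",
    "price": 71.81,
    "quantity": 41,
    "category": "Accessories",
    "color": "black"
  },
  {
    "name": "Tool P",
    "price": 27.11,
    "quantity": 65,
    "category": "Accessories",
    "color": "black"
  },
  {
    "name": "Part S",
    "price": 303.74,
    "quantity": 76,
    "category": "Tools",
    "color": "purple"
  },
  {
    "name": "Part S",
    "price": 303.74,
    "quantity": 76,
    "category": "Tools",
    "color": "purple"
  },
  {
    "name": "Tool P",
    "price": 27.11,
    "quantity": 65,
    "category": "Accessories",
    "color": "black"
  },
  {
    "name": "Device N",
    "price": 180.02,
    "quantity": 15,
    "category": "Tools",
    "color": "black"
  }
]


Checking 7 records for duplicates:

  Row 1: Gadget Y ($71.81, qty 41)
  Row 2: Gadget Y ($71.81, qty 41) <-- DUPLICATE
  Row 3: Tool P ($27.11, qty 65)
  Row 4: Part S ($303.74, qty 76)
  Row 5: Part S ($303.74, qty 76) <-- DUPLICATE
  Row 6: Tool P ($27.11, qty 65) <-- DUPLICATE
  Row 7: Device N ($180.02, qty 15)

Duplicates found: 3
Unique records: 4

3 duplicates, 4 unique


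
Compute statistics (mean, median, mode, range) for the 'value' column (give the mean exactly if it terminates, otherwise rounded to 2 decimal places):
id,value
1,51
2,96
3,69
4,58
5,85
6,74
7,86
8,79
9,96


Data: [51, 96, 69, 58, 85, 74, 86, 79, 96]
Count: 9
Sum: 694
Mean: 694/9 ≈ 77.11 (rounded to 2 decimal places)
Sorted: [51, 58, 69, 74, 79, 85, 86, 96, 96]
Median: 79.0
Mode: 96 (2 times)
Range: 96 - 51 = 45
Min: 51, Max: 96

mean≈77.11, median=79.0, mode=96, range=45


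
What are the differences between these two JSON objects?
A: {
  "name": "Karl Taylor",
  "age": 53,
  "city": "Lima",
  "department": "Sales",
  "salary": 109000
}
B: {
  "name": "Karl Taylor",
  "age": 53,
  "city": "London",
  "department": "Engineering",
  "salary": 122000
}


Comparing each field (in key order):
  name: same
  age: same
  city: DIFFERENT
  department: DIFFERENT
  salary: DIFFERENT
Differences:
  city: Lima -> London
  department: Sales -> Engineering
  salary: 109000 -> 122000

3 field(s) changed

3 changes: city, department, salary


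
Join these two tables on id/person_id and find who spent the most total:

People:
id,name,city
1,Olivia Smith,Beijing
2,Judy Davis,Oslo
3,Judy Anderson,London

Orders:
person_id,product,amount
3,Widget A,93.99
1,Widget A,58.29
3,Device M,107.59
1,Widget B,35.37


Join on: people.id = orders.person_id

Joined rows:
  Judy Anderson (London) bought Widget A for $93.99
  Olivia Smith (Beijing) bought Widget A for $58.29
  Judy Anderson (London) bought Device M for $107.59
  Olivia Smith (Beijing) bought Widget B for $35.37

Total per person:
  Judy Anderson: $201.58
  Olivia Smith: $93.66

Top spender: Judy Anderson ($201.58)

Judy Anderson ($201.58)


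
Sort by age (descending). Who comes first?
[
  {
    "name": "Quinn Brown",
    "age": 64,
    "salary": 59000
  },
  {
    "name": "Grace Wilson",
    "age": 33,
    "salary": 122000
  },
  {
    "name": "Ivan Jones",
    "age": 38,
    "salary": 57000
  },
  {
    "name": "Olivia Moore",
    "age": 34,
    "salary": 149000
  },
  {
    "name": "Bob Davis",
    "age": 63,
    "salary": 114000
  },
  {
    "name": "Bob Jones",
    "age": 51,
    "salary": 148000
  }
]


Sort by: age (descending)

Sorted order:
  1. Quinn Brown (age = 64)
  2. Bob Davis (age = 63)
  3. Bob Jones (age = 51)
  4. Ivan Jones (age = 38)
  5. Olivia Moore (age = 34)
  6. Grace Wilson (age = 33)

First: Quinn Brown

Quinn Brown


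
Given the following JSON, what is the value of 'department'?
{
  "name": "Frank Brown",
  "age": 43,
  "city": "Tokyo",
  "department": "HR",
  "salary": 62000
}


Looking up field 'department'
Value: HR

HR


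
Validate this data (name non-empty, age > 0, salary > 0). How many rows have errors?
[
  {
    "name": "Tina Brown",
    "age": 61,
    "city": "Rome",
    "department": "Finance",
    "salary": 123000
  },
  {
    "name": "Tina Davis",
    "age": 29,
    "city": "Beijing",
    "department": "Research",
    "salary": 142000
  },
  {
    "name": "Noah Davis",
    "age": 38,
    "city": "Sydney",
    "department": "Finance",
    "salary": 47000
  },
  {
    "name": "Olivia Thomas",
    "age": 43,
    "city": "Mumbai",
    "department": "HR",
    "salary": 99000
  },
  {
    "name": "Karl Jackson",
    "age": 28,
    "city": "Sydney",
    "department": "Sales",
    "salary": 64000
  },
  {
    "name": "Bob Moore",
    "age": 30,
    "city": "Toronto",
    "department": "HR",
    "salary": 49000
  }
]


Validating 6 records:
Rules: name non-empty, age > 0, salary > 0

  Row 1 (Tina Brown): OK
  Row 2 (Tina Davis): OK
  Row 3 (Noah Davis): OK
  Row 4 (Olivia Thomas): OK
  Row 5 (Karl Jackson): OK
  Row 6 (Bob Moore): OK

Total errors: 0

0 errors


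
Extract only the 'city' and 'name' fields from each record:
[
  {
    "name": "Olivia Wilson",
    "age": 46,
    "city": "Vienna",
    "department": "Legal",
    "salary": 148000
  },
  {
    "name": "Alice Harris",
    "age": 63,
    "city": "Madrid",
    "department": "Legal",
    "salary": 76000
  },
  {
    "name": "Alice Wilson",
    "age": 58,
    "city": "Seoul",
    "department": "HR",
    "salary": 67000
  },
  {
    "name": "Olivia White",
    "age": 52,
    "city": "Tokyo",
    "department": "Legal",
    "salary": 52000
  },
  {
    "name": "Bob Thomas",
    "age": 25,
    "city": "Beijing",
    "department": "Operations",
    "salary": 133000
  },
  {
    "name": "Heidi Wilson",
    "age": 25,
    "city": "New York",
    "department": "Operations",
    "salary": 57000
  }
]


Original: 6 records with fields: name, age, city, department, salary
Keep: ['city', 'name']
Drop: ['age', 'department', 'salary']
Result: 6 records, 2 fields each

[
  {
    "city": "Vienna",
    "name": "Olivia Wilson"
  },
  {
    "city": "Madrid",
    "name": "Alice Harris"
  },
  {
    "city": "Seoul",
    "name": "Alice Wilson"
  },
  {
    "city": "Tokyo",
    "name": "Olivia White"
  },
  {
    "city": "Beijing",
    "name": "Bob Thomas"
  },
  {
    "city": "New York",
    "name": "Heidi Wilson"
  }
]


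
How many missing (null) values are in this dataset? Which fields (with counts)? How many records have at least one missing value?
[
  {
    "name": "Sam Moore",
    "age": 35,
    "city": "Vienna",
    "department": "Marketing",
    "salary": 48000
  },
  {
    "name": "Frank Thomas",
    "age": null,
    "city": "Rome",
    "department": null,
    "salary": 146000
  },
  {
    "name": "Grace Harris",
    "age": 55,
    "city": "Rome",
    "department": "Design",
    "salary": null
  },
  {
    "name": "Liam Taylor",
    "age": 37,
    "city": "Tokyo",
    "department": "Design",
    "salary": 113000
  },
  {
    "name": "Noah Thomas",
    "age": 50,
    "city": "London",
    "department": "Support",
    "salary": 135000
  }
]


Checking for missing (null) values in 5 records:

  Sam Moore: complete
  Frank Thomas: age, department
  Grace Harris: salary
  Liam Taylor: complete
  Noah Thomas: complete

Per field:
  name: 0 missing
  age: 1 missing
  city: 0 missing
  department: 1 missing
  salary: 1 missing

Total missing values: 3
Records with any missing: 2

3 missing values (age: 1, department: 1, salary: 1); 2 incomplete records


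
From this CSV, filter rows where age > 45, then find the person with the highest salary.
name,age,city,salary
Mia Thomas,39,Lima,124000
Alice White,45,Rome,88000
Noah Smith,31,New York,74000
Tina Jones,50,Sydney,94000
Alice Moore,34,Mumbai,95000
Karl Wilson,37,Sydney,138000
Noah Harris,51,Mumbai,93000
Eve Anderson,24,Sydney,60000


Filter: age > 45
Sort by: salary (descending)

Filtered records (2):
  Tina Jones, age 50, salary $94000
  Noah Harris, age 51, salary $93000

Highest salary: Tina Jones ($94000)

Tina Jones


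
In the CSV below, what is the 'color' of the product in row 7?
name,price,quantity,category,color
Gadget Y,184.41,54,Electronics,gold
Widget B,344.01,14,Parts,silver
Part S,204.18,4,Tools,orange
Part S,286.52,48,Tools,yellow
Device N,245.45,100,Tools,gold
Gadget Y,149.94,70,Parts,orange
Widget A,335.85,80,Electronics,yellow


Query: Row 7 ('Widget A'), column 'color'
Value: yellow

yellow


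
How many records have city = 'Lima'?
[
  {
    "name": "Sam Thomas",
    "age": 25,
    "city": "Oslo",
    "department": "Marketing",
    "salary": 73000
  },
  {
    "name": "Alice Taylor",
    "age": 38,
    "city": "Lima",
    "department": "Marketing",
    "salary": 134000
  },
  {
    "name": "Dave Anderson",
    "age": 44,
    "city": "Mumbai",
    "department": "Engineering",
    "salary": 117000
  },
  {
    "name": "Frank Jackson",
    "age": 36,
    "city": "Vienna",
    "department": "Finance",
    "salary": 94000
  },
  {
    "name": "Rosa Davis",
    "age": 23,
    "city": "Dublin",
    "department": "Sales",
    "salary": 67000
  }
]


Data: 5 records
Condition: city = 'Lima'

Checking each record:
  Sam Thomas: Oslo
  Alice Taylor: Lima MATCH
  Dave Anderson: Mumbai
  Frank Jackson: Vienna
  Rosa Davis: Dublin

Count: 1

1


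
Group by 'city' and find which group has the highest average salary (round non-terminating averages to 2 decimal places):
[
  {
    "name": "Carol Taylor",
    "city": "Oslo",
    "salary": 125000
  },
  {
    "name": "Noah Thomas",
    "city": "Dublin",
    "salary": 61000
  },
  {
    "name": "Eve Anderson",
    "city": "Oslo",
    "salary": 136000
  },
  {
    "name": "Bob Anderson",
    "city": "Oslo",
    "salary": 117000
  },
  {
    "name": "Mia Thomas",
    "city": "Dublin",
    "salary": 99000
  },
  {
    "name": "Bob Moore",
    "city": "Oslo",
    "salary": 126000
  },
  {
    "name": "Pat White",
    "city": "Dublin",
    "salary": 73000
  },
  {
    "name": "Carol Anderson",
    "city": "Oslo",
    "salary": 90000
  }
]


Group by: city

Groups:
  Dublin: 3 people, avg salary = 233000/3 ≈ $77666.67
  Oslo: 5 people, avg salary = 594000/5 = $118800

Highest average salary: Oslo ($118800)

Oslo ($118800)


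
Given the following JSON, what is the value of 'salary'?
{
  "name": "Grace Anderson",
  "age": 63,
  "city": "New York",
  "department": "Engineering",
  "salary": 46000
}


Looking up field 'salary'
Value: 46000

46000


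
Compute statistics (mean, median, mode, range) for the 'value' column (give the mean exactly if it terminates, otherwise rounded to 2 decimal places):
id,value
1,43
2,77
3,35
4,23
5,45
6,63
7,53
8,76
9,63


Data: [43, 77, 35, 23, 45, 63, 53, 76, 63]
Count: 9
Sum: 478
Mean: 478/9 ≈ 53.11 (rounded to 2 decimal places)
Sorted: [23, 35, 43, 45, 53, 63, 63, 76, 77]
Median: 53.0
Mode: 63 (2 times)
Range: 77 - 23 = 54
Min: 23, Max: 77

mean≈53.11, median=53.0, mode=63, range=54


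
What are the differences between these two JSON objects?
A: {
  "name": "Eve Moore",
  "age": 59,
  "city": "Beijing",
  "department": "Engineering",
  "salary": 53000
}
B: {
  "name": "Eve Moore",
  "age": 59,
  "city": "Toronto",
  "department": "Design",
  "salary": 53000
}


Comparing each field (in key order):
  name: same
  age: same
  city: DIFFERENT
  department: DIFFERENT
  salary: same
Differences:
  city: Beijing -> Toronto
  department: Engineering -> Design

2 field(s) changed

2 changes: city, department


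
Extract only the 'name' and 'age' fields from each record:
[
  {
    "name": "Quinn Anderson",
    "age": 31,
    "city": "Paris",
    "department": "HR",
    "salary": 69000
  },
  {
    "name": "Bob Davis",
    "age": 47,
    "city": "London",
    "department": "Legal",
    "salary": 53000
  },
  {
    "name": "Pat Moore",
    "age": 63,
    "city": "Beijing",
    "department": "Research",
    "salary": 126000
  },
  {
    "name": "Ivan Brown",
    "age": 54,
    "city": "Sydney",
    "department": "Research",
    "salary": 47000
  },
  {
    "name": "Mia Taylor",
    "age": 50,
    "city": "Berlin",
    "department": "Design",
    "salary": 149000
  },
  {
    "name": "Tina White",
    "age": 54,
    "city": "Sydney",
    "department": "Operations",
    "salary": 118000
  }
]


Original: 6 records with fields: name, age, city, department, salary
Keep: ['name', 'age']
Drop: ['city', 'department', 'salary']
Result: 6 records, 2 fields each

[
  {
    "name": "Quinn Anderson",
    "age": 31
  },
  {
    "name": "Bob Davis",
    "age": 47
  },
  {
    "name": "Pat Moore",
    "age": 63
  },
  {
    "name": "Ivan Brown",
    "age": 54
  },
  {
    "name": "Mia Taylor",
    "age": 50
  },
  {
    "name": "Tina White",
    "age": 54
  }
]


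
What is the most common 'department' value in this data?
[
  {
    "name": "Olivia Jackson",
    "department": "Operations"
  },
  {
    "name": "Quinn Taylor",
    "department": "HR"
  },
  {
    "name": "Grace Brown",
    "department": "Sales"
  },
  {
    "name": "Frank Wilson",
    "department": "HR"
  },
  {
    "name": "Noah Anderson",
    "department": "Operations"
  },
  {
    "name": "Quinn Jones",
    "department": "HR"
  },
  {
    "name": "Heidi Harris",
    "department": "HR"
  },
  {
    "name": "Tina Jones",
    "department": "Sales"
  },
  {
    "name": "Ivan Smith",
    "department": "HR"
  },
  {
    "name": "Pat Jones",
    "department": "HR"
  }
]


Counting 'department' values across 10 records:

  HR: 6 ######
  Operations: 2 ##
  Sales: 2 ##

Most common: HR (6 times)

HR (6 times)


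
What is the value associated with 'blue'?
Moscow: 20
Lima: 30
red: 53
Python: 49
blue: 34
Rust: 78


Looking up key 'blue'
Value: 34

34


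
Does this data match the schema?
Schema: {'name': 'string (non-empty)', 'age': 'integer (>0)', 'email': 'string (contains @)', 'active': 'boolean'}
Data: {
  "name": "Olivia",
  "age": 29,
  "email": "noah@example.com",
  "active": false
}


Validating each field against schema:
  name: OK (non-empty string)
  age: OK (positive integer)
  email: OK (string with @)
  active: OK (boolean)

Result: VALID

VALID


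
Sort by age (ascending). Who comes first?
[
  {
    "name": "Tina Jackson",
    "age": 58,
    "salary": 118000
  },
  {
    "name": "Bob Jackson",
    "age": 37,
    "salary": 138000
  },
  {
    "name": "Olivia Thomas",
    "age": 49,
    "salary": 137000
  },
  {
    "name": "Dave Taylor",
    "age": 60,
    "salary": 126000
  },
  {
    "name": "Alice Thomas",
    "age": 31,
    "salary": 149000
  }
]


Sort by: age (ascending)

Sorted order:
  1. Alice Thomas (age = 31)
  2. Bob Jackson (age = 37)
  3. Olivia Thomas (age = 49)
  4. Tina Jackson (age = 58)
  5. Dave Taylor (age = 60)

First: Alice Thomas

Alice Thomas


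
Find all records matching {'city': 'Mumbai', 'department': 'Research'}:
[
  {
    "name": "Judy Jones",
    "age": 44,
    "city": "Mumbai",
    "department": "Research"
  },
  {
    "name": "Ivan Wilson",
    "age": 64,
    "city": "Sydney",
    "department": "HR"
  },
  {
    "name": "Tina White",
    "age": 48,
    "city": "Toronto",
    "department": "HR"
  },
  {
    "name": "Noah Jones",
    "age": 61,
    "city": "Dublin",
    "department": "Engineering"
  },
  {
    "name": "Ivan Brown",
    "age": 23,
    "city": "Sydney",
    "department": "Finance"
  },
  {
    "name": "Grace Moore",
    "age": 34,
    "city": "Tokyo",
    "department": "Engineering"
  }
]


Search criteria: {'city': 'Mumbai', 'department': 'Research'}

Checking 6 records:
  Judy Jones: {city: Mumbai, department: Research} <-- MATCH
  Ivan Wilson: {city: Sydney, department: HR}
  Tina White: {city: Toronto, department: HR}
  Noah Jones: {city: Dublin, department: Engineering}
  Ivan Brown: {city: Sydney, department: Finance}
  Grace Moore: {city: Tokyo, department: Engineering}

Matches: ["Judy Jones"]

["Judy Jones"]


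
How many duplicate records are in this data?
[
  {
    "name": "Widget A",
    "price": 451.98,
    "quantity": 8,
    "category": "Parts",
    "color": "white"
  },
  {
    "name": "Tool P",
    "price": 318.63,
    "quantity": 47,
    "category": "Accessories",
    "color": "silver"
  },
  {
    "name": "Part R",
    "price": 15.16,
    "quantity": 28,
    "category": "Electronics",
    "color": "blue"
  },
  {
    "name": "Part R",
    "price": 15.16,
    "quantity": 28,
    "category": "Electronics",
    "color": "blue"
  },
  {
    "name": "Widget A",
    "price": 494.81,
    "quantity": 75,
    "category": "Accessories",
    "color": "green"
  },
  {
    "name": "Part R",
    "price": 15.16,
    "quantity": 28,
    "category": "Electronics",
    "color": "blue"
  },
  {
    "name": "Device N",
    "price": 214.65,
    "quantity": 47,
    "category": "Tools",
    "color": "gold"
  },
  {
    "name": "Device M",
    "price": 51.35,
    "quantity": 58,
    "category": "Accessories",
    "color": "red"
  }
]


Checking 8 records for duplicates:

  Row 1: Widget A ($451.98, qty 8)
  Row 2: Tool P ($318.63, qty 47)
  Row 3: Part R ($15.16, qty 28)
  Row 4: Part R ($15.16, qty 28) <-- DUPLICATE
  Row 5: Widget A ($494.81, qty 75)
  Row 6: Part R ($15.16, qty 28) <-- DUPLICATE
  Row 7: Device N ($214.65, qty 47)
  Row 8: Device M ($51.35, qty 58)

Duplicates found: 2
Unique records: 6

2 duplicates, 6 unique


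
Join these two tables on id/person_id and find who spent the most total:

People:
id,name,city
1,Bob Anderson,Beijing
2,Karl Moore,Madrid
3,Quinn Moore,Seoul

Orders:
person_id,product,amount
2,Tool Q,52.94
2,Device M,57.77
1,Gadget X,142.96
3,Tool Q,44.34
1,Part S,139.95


Join on: people.id = orders.person_id

Joined rows:
  Karl Moore (Madrid) bought Tool Q for $52.94
  Karl Moore (Madrid) bought Device M for $57.77
  Bob Anderson (Beijing) bought Gadget X for $142.96
  Quinn Moore (Seoul) bought Tool Q for $44.34
  Bob Anderson (Beijing) bought Part S for $139.95

Total per person:
  Bob Anderson: $282.91
  Karl Moore: $110.71
  Quinn Moore: $44.34

Top spender: Bob Anderson ($282.91)

Bob Anderson ($282.91)


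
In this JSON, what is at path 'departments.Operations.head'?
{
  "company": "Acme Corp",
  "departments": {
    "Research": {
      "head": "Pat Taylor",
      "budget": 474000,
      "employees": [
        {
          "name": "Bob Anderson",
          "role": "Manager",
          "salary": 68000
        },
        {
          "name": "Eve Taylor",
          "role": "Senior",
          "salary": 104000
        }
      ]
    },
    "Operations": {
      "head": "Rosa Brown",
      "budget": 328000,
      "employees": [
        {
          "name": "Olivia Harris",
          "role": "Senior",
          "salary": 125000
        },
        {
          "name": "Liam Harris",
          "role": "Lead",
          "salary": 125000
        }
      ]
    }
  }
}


Path: departments.Operations.head

Navigate:
  -> departments
  -> Operations
  -> head = 'Rosa Brown'

Rosa Brown


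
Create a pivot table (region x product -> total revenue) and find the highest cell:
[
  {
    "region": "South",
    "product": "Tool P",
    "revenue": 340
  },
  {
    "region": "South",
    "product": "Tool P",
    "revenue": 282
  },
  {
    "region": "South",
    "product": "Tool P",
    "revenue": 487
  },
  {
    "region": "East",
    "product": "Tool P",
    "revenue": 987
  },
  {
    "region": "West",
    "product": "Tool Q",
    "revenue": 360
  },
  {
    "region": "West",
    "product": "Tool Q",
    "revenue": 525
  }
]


Pivot: region (rows) x product (columns) -> total revenue

     Tool P        Tool Q      
East           987             0  
South         1109             0  
West             0           885  

Highest: South / Tool P = $1109

South / Tool P = $1109


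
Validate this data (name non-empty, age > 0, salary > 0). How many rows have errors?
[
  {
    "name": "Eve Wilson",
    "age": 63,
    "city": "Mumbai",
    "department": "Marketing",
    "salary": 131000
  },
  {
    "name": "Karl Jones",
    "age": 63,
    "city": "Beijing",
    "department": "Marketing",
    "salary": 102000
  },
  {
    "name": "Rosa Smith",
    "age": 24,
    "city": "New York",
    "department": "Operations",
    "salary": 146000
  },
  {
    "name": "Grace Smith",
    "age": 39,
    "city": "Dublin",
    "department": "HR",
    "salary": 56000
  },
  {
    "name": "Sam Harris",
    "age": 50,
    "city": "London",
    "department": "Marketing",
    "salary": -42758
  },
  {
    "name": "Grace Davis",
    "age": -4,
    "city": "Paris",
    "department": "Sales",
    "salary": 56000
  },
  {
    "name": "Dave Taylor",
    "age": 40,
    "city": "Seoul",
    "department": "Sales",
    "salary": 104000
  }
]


Validating 7 records:
Rules: name non-empty, age > 0, salary > 0

  Row 1 (Eve Wilson): OK
  Row 2 (Karl Jones): OK
  Row 3 (Rosa Smith): OK
  Row 4 (Grace Smith): OK
  Row 5 (Sam Harris): negative salary: -42758
  Row 6 (Grace Davis): negative age: -4
  Row 7 (Dave Taylor): OK

Total errors: 2

2 errors


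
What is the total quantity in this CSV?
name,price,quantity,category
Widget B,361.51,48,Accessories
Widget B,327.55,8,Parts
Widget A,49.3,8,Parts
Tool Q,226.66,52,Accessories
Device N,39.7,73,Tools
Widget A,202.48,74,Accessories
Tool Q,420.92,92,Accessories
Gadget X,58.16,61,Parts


Computing total quantity:
Values: [48, 8, 8, 52, 73, 74, 92, 61]
Sum = 416

416


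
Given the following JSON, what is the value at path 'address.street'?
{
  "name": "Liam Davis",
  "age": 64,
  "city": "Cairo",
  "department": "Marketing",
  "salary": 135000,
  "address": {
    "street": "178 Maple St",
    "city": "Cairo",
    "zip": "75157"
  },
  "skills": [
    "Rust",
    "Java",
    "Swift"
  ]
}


Query: address.street
Path: address -> street
Value: 178 Maple St

178 Maple St


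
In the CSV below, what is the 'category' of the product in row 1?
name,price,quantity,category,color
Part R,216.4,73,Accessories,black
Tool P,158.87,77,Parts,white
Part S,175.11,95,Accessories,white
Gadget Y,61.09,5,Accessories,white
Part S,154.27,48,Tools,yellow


Query: Row 1 ('Part R'), column 'category'
Value: Accessories

Accessories


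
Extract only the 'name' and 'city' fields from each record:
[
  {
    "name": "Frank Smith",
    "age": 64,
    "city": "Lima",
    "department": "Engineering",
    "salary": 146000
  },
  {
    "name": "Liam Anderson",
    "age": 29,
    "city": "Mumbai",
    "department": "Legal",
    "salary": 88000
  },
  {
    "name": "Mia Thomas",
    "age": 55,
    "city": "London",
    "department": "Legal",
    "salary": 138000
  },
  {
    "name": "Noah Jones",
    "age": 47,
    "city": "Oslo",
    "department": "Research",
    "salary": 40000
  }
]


Original: 4 records with fields: name, age, city, department, salary
Keep: ['name', 'city']
Drop: ['age', 'department', 'salary']
Result: 4 records, 2 fields each

[
  {
    "name": "Frank Smith",
    "city": "Lima"
  },
  {
    "name": "Liam Anderson",
    "city": "Mumbai"
  },
  {
    "name": "Mia Thomas",
    "city": "London"
  },
  {
    "name": "Noah Jones",
    "city": "Oslo"
  }
]


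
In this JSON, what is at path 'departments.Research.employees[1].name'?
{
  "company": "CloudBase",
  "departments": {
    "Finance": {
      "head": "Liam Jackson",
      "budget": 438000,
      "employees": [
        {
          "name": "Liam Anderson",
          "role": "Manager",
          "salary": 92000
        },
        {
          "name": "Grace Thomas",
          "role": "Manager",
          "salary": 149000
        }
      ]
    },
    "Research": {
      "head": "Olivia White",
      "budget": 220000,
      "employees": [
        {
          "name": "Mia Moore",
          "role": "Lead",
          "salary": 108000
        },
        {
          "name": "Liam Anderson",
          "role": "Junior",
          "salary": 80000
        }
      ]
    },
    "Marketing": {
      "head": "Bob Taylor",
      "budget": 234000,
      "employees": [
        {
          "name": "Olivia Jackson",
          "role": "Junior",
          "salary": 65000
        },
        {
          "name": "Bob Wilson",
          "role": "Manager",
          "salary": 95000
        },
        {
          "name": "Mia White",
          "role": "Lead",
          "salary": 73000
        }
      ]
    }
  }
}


Path: departments.Research.employees[1].name

Navigate:
  -> departments
  -> Research
  -> employees[1].name = 'Liam Anderson'

Liam Anderson


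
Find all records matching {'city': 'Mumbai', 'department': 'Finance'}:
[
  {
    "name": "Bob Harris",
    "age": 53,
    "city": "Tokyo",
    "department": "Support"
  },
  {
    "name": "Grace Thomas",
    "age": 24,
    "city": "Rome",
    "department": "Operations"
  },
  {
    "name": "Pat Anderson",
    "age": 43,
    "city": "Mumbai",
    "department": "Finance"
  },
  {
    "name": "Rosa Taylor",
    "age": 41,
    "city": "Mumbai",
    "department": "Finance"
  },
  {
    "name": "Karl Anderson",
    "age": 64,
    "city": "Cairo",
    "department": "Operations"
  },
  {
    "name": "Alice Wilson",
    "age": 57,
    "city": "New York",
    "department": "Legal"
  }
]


Search criteria: {'city': 'Mumbai', 'department': 'Finance'}

Checking 6 records:
  Bob Harris: {city: Tokyo, department: Support}
  Grace Thomas: {city: Rome, department: Operations}
  Pat Anderson: {city: Mumbai, department: Finance} <-- MATCH
  Rosa Taylor: {city: Mumbai, department: Finance} <-- MATCH
  Karl Anderson: {city: Cairo, department: Operations}
  Alice Wilson: {city: New York, department: Legal}

Matches: ["Pat Anderson", "Rosa Taylor"]

["Pat Anderson", "Rosa Taylor"]


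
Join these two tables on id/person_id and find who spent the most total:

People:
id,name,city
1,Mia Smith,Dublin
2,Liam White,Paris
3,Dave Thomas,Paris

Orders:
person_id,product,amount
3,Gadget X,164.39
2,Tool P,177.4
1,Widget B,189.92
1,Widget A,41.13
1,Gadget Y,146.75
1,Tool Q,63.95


Join on: people.id = orders.person_id

Joined rows:
  Dave Thomas (Paris) bought Gadget X for $164.39
  Liam White (Paris) bought Tool P for $177.4
  Mia Smith (Dublin) bought Widget B for $189.92
  Mia Smith (Dublin) bought Widget A for $41.13
  Mia Smith (Dublin) bought Gadget Y for $146.75
  Mia Smith (Dublin) bought Tool Q for $63.95

Total per person:
  Mia Smith: $441.75
  Liam White: $177.40
  Dave Thomas: $164.39

Top spender: Mia Smith ($441.75)

Mia Smith ($441.75)


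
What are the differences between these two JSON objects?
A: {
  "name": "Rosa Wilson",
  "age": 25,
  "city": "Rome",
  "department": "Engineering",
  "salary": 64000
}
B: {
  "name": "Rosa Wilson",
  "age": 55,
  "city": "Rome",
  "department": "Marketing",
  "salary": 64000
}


Comparing each field (in key order):
  name: same
  age: DIFFERENT
  city: same
  department: DIFFERENT
  salary: same
Differences:
  age: 25 -> 55
  department: Engineering -> Marketing

2 field(s) changed

2 changes: age, department


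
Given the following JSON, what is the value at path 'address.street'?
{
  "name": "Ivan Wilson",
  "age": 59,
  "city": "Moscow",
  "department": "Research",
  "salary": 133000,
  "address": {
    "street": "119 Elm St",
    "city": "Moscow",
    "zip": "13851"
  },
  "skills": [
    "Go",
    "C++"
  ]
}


Query: address.street
Path: address -> street
Value: 119 Elm St

119 Elm St


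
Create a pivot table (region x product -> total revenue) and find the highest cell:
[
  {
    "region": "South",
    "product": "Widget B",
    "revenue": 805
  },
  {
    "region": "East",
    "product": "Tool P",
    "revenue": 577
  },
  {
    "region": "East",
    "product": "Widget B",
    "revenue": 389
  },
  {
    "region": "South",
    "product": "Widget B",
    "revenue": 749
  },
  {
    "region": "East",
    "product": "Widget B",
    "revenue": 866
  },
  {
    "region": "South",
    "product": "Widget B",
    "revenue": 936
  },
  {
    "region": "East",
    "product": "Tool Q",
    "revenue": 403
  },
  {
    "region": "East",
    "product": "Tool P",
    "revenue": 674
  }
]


Pivot: region (rows) x product (columns) -> total revenue

     Tool P        Tool Q        Widget B    
East          1251           403          1255  
South            0             0          2490  

Highest: South / Widget B = $2490

South / Widget B = $2490


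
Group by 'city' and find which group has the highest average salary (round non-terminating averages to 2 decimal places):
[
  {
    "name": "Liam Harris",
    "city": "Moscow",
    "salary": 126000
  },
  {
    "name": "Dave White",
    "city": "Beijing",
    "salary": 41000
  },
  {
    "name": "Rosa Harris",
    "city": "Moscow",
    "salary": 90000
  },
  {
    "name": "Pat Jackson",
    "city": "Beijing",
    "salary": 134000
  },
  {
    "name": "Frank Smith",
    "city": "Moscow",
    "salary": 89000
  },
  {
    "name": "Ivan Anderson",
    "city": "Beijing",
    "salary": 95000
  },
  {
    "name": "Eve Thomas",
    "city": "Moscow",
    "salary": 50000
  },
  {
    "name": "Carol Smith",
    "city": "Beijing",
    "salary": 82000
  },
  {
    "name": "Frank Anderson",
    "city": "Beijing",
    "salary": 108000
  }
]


Group by: city

Groups:
  Beijing: 5 people, avg salary = 460000/5 = $92000
  Moscow: 4 people, avg salary = 355000/4 = $88750

Highest average salary: Beijing ($92000)

Beijing ($92000)


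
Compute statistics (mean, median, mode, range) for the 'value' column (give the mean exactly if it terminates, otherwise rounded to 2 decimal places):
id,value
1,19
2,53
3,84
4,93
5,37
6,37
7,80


Data: [19, 53, 84, 93, 37, 37, 80]
Count: 7
Sum: 403
Mean: 403/7 ≈ 57.57 (rounded to 2 decimal places)
Sorted: [19, 37, 37, 53, 80, 84, 93]
Median: 53.0
Mode: 37 (2 times)
Range: 93 - 19 = 74
Min: 19, Max: 93

mean≈57.57, median=53.0, mode=37, range=74


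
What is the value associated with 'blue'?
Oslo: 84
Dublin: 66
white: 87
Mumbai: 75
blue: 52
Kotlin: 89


Looking up key 'blue'
Value: 52

52


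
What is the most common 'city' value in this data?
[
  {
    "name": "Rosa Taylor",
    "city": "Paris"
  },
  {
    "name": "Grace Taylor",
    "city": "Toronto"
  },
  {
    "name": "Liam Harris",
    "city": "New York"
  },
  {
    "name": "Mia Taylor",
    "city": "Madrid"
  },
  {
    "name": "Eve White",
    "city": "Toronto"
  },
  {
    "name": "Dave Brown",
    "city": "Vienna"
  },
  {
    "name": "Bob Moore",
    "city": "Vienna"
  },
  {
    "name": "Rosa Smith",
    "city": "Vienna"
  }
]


Counting 'city' values across 8 records:

  Vienna: 3 ###
  Toronto: 2 ##
  Paris: 1 #
  New York: 1 #
  Madrid: 1 #

Most common: Vienna (3 times)

Vienna (3 times)


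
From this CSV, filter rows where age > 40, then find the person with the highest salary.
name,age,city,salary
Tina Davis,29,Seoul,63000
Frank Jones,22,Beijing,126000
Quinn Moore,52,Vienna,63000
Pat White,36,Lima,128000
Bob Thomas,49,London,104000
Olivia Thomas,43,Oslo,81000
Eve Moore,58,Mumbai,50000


Filter: age > 40
Sort by: salary (descending)

Filtered records (4):
  Bob Thomas, age 49, salary $104000
  Olivia Thomas, age 43, salary $81000
  Quinn Moore, age 52, salary $63000
  Eve Moore, age 58, salary $50000

Highest salary: Bob Thomas ($104000)

Bob Thomas


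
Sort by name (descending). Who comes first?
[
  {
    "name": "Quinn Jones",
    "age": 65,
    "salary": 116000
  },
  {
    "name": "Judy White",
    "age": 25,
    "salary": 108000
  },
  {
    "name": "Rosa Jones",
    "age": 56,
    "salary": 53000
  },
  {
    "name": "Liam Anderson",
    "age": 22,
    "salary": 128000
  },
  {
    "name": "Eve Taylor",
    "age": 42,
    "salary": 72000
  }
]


Sort by: name (descending)

Sorted order:
  1. Rosa Jones (name = Rosa Jones)
  2. Quinn Jones (name = Quinn Jones)
  3. Liam Anderson (name = Liam Anderson)
  4. Judy White (name = Judy White)
  5. Eve Taylor (name = Eve Taylor)

First: Rosa Jones

Rosa Jones


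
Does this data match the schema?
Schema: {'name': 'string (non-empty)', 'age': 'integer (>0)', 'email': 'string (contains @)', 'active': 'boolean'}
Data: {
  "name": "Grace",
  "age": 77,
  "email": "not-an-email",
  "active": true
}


Validating each field against schema:
  name: OK (non-empty string)
  age: OK (positive integer)
  email: FAIL ("not-an-email" does not contain @)
  active: OK (boolean)

Result: INVALID (1 error: email)

INVALID (1 error: email)


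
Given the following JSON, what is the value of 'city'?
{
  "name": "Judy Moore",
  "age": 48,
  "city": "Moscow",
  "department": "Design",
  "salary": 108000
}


Looking up field 'city'
Value: Moscow

Moscow


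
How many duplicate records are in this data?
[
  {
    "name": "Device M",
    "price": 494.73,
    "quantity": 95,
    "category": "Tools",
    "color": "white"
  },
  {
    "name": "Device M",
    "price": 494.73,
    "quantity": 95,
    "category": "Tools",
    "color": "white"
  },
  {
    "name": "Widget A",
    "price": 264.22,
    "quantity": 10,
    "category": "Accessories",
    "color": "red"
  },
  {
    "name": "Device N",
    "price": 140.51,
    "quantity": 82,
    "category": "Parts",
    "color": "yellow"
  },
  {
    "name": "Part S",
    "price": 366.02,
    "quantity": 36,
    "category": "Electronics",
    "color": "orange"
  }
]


Checking 5 records for duplicates:

  Row 1: Device M ($494.73, qty 95)
  Row 2: Device M ($494.73, qty 95) <-- DUPLICATE
  Row 3: Widget A ($264.22, qty 10)
  Row 4: Device N ($140.51, qty 82)
  Row 5: Part S ($366.02, qty 36)

Duplicates found: 1
Unique records: 4

1 duplicates, 4 unique


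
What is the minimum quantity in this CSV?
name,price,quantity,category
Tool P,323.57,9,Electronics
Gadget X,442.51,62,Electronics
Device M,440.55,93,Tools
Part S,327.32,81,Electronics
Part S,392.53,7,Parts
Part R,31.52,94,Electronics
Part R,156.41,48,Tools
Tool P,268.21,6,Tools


Computing minimum quantity:
Values: [9, 62, 93, 81, 7, 94, 48, 6]
Min = 6

6


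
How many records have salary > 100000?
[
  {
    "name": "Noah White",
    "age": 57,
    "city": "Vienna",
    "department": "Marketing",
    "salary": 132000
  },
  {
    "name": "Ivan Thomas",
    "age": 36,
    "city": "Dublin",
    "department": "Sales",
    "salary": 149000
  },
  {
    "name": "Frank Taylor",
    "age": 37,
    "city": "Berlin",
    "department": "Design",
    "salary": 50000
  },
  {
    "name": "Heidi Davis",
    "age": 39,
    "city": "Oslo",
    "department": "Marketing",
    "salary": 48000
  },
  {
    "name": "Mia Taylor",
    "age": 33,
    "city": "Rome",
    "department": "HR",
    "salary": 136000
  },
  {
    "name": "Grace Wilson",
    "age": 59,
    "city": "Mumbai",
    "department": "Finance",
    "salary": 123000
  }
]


Data: 6 records
Condition: salary > 100000

Checking each record:
  Noah White: 132000 MATCH
  Ivan Thomas: 149000 MATCH
  Frank Taylor: 50000
  Heidi Davis: 48000
  Mia Taylor: 136000 MATCH
  Grace Wilson: 123000 MATCH

Count: 4

4


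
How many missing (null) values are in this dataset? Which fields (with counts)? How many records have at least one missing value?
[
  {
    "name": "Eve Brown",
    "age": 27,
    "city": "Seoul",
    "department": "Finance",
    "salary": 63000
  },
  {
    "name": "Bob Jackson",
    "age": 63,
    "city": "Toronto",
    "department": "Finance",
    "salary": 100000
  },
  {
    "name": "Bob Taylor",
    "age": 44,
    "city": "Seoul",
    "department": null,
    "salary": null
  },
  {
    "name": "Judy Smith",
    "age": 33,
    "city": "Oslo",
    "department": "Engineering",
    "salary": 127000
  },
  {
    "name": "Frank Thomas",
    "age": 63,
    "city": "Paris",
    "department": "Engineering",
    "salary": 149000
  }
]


Checking for missing (null) values in 5 records:

  Eve Brown: complete
  Bob Jackson: complete
  Bob Taylor: department, salary
  Judy Smith: complete
  Frank Thomas: complete

Per field:
  name: 0 missing
  age: 0 missing
  city: 0 missing
  department: 1 missing
  salary: 1 missing

Total missing values: 2
Records with any missing: 1

2 missing values (department: 1, salary: 1); 1 incomplete records


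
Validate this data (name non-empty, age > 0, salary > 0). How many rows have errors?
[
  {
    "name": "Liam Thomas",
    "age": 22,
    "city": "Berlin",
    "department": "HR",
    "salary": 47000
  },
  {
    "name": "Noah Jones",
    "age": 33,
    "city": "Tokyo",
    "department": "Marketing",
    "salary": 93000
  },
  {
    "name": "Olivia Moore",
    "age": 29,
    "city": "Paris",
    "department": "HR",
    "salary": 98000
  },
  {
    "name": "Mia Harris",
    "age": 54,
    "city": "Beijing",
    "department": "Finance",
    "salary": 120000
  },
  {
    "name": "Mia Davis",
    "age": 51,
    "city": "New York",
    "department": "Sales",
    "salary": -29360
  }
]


Validating 5 records:
Rules: name non-empty, age > 0, salary > 0

  Row 1 (Liam Thomas): OK
  Row 2 (Noah Jones): OK
  Row 3 (Olivia Moore): OK
  Row 4 (Mia Harris): OK
  Row 5 (Mia Davis): negative salary: -29360

Total errors: 1

1 errors
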